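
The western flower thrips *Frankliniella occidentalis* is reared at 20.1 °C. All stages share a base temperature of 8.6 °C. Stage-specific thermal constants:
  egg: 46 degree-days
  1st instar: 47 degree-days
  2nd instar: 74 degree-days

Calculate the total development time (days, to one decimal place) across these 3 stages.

Daily accumulation at 20.1 °C = 20.1 − 8.6 = 11.5 DD/day.
Total K = 46 + 47 + 74 = 167 DD.
Total duration = 167 / 11.5 = 14.522 ≈ 14.5 days.

14.5 days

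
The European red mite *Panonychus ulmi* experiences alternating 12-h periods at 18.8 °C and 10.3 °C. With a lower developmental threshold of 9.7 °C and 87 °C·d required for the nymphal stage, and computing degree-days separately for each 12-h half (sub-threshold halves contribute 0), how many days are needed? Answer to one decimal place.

17.9 days

Day half: max(0, 18.8 − 9.7) × 0.5 = 9.1 × 0.5 = 4.55 DD.
Night half: max(0, 10.3 − 9.7) × 0.5 = 0.6 × 0.5 = 0.30 DD.
Per 24 h: 4.85 DD/day.
Duration = 87 / 4.85 = 17.938 ≈ 17.9 days.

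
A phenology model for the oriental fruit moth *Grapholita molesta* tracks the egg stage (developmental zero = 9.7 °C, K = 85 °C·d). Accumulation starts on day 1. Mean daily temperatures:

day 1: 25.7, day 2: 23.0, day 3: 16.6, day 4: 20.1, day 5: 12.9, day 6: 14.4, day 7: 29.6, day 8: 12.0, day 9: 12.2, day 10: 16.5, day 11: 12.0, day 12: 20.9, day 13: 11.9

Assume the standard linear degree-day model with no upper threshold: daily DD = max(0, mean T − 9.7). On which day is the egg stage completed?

Daily DD above 9.7 °C: 16.0, 13.3, 6.9, 10.4, 3.2, 4.7, 19.9, 2.3, 2.5, 6.8, 2.3, 11.2, 2.2.
Cumulative: 16.0, 29.3, 36.2, 46.6, 49.8, 54.5, 74.4, 76.7, 79.2, 86.0, 88.3, 99.5, 101.7.
The total first reaches 85 DD on day 10.

day 10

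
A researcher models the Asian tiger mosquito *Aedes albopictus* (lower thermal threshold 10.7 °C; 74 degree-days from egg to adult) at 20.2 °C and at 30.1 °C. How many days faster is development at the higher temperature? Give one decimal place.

At 20.2 °C: 74 / (20.2 − 10.7) = 74 / 9.5 = 7.789 d.
At 30.1 °C: 74 / (30.1 − 10.7) = 74 / 19.4 = 3.814 d.
Difference = |7.789 − 3.814| = 3.975 ≈ 4.0 days.

4.0 days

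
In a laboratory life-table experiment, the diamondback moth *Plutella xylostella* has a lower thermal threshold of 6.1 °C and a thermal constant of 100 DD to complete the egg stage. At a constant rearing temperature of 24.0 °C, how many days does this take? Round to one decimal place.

Daily accumulation = 24.0 − 6.1 = 17.9 DD/day.
Duration = 100 / 17.9 = 5.587 ≈ 5.6 days.

5.6 days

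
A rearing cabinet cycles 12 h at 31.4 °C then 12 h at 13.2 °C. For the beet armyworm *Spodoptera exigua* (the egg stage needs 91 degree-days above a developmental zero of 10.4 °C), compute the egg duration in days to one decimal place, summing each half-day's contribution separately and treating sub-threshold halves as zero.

Day half: max(0, 31.4 − 10.4) × 0.5 = 21.0 × 0.5 = 10.50 DD.
Night half: max(0, 13.2 − 10.4) × 0.5 = 2.8 × 0.5 = 1.40 DD.
Per 24 h: 11.90 DD/day.
Duration = 91 / 11.90 = 7.647 ≈ 7.6 days.

7.6 days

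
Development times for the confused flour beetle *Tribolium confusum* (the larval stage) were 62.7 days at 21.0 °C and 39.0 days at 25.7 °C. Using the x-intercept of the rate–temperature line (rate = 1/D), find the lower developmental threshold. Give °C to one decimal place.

13.3 °C

Linear rate model ⇒ the product D·(T − T_b) is constant across temperatures.
62.7·(21.0 − T_b) = 39.0·(25.7 − T_b)
T_b = (62.7·21.0 − 39.0·25.7) / (62.7 − 39.0) = 314.40 / 23.7 = 13.266 °C ≈ 13.3 °C.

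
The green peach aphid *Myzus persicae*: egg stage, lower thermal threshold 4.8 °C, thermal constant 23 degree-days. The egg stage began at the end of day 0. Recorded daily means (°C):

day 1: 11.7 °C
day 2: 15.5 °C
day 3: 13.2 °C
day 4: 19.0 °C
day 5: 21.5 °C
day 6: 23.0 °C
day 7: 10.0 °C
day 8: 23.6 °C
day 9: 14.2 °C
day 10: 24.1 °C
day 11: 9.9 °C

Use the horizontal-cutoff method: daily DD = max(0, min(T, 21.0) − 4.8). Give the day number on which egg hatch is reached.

Daily DD above 4.8 °C (capped at 16.2): 6.9, 10.7, 8.4, 14.2, 16.2, 16.2, 5.2, 16.2, 9.4, 16.2, 5.1.
Cumulative: 6.9, 17.6, 26.0, 40.2, 56.4, 72.6, 77.8, 94.0, 103.4, 119.6, 124.7.
The total first reaches 23 DD on day 3.

day 3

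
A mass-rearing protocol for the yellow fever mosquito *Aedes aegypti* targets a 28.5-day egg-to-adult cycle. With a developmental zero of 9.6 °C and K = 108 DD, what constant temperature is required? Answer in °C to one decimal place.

13.4 °C

Required daily accumulation = 108 / 28.5 = 3.789 DD/day.
T = T_base + 3.789 = 9.6 + 3.789 = 13.389 ≈ 13.4 °C.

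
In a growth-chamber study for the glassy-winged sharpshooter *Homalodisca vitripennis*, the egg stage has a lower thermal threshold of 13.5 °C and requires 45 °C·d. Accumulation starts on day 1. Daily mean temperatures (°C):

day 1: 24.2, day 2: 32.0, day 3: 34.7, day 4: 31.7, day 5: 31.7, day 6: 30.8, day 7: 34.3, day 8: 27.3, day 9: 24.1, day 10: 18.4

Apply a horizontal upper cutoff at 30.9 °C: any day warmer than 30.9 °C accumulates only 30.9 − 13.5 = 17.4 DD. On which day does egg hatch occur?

Daily DD above 13.5 °C (capped at 17.4): 10.7, 17.4, 17.4, 17.4, 17.4, 17.3, 17.4, 13.8, 10.6, 4.9.
Cumulative: 10.7, 28.1, 45.5, 62.9, 80.3, 97.6, 115.0, 128.8, 139.4, 144.3.
The total first reaches 45 DD on day 3.

day 3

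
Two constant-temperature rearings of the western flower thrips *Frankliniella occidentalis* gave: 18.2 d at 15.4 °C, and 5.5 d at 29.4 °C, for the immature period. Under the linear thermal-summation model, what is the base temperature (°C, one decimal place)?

Under the model K = D·(T − T_b), so D₁·(T₁ − T_b) = D₂·(T₂ − T_b).
18.2·(15.4 − T_b) = 5.5·(29.4 − T_b)
T_b = (18.2·15.4 − 5.5·29.4) / (18.2 − 5.5) = 118.58 / 12.7 = 9.337 °C ≈ 9.3 °C.

9.3 °C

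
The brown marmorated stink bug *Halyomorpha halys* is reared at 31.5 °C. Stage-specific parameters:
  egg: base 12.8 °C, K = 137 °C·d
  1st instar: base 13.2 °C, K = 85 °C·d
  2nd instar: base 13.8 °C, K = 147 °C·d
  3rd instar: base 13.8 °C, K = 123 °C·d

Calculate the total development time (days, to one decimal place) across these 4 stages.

27.2 days

egg: 137 / (31.5 − 12.8) = 137 / 18.7 = 7.326 d.
1st instar: 85 / (31.5 − 13.2) = 85 / 18.3 = 4.645 d.
2nd instar: 147 / (31.5 − 13.8) = 147 / 17.7 = 8.305 d.
3rd instar: 123 / (31.5 − 13.8) = 123 / 17.7 = 6.949 d.
Sum = 27.225 ≈ 27.2 days.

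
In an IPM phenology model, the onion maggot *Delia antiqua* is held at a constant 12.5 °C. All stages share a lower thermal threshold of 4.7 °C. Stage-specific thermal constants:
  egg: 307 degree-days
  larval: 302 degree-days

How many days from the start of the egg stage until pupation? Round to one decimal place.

78.1 days

Daily accumulation at 12.5 °C = 12.5 − 4.7 = 7.8 DD/day.
Total K = 307 + 302 = 609 DD.
Total duration = 609 / 7.8 = 78.077 ≈ 78.1 days.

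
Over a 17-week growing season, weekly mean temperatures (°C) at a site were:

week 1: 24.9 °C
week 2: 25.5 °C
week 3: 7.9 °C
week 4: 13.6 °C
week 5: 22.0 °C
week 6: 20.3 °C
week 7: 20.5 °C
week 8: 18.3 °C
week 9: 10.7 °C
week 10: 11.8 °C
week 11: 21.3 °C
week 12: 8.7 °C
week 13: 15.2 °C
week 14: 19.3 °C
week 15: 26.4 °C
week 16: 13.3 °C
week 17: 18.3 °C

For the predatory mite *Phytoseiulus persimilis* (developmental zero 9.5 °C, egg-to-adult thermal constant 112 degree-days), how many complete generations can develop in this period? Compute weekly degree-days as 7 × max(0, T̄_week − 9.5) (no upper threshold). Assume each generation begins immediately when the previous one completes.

Weekly DD (7 × max(0, T̄ − 9.5)): 107.8, 112.0, 0.0, 28.7, 87.5, 75.6, 77.0, 61.6, 8.4, 16.1, 82.6, 0.0, 39.9, 68.6, 118.3, 26.6, 61.6.
Season total = 972.3 DD.
Complete generations = ⌊972.3 / 112⌋ = 8.

8 generations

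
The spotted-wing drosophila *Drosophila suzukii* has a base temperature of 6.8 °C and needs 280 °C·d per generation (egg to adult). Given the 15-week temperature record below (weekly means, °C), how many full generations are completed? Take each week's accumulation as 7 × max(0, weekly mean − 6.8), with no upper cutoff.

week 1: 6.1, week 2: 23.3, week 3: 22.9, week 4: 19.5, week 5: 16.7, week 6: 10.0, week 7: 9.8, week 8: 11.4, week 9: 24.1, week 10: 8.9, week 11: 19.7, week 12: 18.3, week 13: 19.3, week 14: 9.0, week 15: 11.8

3 generations

Weekly DD (7 × max(0, T̄ − 6.8)): 0.0, 115.5, 112.7, 88.9, 69.3, 22.4, 21.0, 32.2, 121.1, 14.7, 90.3, 80.5, 87.5, 15.4, 35.0.
Season total = 906.5 DD.
Complete generations = ⌊906.5 / 280⌋ = 3.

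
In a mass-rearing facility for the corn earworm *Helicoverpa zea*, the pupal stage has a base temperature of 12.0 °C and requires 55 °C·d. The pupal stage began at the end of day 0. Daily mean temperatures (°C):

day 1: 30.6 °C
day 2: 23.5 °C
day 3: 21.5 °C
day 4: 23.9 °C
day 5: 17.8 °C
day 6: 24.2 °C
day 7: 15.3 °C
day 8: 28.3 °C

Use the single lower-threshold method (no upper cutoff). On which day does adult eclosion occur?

day 5

Daily DD above 12.0 °C: 18.6, 11.5, 9.5, 11.9, 5.8, 12.2, 3.3, 16.3.
Cumulative: 18.6, 30.1, 39.6, 51.5, 57.3, 69.5, 72.8, 89.1.
The total first reaches 55 DD on day 5.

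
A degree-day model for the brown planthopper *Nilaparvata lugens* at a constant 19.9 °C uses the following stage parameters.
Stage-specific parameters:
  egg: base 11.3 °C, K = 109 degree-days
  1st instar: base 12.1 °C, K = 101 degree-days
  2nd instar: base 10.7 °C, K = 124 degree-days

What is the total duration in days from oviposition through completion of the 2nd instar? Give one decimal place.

39.1 days

egg: 109 / (19.9 − 11.3) = 109 / 8.6 = 12.674 d.
1st instar: 101 / (19.9 − 12.1) = 101 / 7.8 = 12.949 d.
2nd instar: 124 / (19.9 − 10.7) = 124 / 9.2 = 13.478 d.
Sum = 39.101 ≈ 39.1 days.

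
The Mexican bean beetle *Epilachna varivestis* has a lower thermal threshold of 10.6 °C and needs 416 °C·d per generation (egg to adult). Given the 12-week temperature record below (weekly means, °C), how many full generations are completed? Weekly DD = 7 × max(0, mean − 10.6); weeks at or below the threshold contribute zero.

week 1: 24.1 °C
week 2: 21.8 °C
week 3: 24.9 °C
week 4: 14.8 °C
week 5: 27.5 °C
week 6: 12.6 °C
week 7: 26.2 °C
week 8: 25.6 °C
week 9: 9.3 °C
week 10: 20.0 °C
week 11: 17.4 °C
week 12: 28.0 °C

Weekly DD (7 × max(0, T̄ − 10.6)): 94.5, 78.4, 100.1, 29.4, 118.3, 14.0, 109.2, 105.0, 0.0, 65.8, 47.6, 121.8.
Season total = 884.1 DD.
Complete generations = ⌊884.1 / 416⌋ = 2.

2 generations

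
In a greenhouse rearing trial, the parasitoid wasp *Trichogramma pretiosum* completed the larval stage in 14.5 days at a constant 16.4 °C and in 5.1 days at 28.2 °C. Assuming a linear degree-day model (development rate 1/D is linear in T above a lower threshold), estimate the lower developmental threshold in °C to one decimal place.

10.0 °C

Equal thermal constants: D₁(T₁ − T_b) = D₂(T₂ − T_b).
14.5·(16.4 − T_b) = 5.1·(28.2 − T_b)
T_b = (14.5·16.4 − 5.1·28.2) / (14.5 − 5.1) = 93.98 / 9.4 = 9.998 °C ≈ 10.0 °C.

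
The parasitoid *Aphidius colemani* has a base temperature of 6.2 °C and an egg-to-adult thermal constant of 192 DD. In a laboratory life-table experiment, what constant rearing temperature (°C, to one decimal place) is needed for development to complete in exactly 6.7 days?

34.9 °C

Required daily accumulation = 192 / 6.7 = 28.657 DD/day.
T = T_base + 28.657 = 6.2 + 28.657 = 34.857 ≈ 34.9 °C.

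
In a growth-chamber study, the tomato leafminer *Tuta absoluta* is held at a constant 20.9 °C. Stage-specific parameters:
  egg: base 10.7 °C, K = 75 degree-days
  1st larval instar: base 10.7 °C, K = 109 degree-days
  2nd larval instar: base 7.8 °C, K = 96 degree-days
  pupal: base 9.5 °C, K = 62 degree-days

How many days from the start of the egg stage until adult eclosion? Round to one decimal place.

30.8 days

egg: 75 / (20.9 − 10.7) = 75 / 10.2 = 7.353 d.
1st larval instar: 109 / (20.9 − 10.7) = 109 / 10.2 = 10.686 d.
2nd larval instar: 96 / (20.9 − 7.8) = 96 / 13.1 = 7.328 d.
pupal: 62 / (20.9 − 9.5) = 62 / 11.4 = 5.439 d.
Sum = 30.806 ≈ 30.8 days.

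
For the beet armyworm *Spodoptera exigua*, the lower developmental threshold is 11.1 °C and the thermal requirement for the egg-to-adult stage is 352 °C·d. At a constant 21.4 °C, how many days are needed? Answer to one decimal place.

34.2 days

Daily accumulation = 21.4 − 11.1 = 10.3 DD/day.
Duration = 352 / 10.3 = 34.175 ≈ 34.2 days.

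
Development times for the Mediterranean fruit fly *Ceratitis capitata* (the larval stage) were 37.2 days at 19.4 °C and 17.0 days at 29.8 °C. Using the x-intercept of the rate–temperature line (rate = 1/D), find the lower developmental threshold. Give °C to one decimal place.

Under the model K = D·(T − T_b), so D₁·(T₁ − T_b) = D₂·(T₂ − T_b).
37.2·(19.4 − T_b) = 17.0·(29.8 − T_b)
T_b = (37.2·19.4 − 17.0·29.8) / (37.2 − 17.0) = 215.08 / 20.2 = 10.648 °C ≈ 10.6 °C.

10.6 °C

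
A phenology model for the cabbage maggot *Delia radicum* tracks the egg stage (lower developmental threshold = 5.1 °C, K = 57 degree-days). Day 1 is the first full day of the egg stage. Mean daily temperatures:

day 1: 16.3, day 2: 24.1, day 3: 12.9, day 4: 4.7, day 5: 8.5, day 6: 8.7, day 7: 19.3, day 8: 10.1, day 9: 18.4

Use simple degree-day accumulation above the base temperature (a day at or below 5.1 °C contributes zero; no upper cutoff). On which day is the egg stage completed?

day 7

Daily DD above 5.1 °C: 11.2, 19.0, 7.8, 0.0, 3.4, 3.6, 14.2, 5.0, 13.3.
Cumulative: 11.2, 30.2, 38.0, 38.0, 41.4, 45.0, 59.2, 64.2, 77.5.
The total first reaches 57 DD on day 7.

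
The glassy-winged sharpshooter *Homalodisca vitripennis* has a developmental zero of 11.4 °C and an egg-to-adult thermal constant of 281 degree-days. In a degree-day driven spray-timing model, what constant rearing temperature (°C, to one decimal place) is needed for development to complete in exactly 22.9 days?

Required daily accumulation = 281 / 22.9 = 12.271 DD/day.
T = T_base + 12.271 = 11.4 + 12.271 = 23.671 ≈ 23.7 °C.

23.7 °C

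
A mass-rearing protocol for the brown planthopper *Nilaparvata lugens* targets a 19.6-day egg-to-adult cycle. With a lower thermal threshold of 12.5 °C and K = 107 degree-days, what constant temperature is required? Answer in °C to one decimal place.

18.0 °C

Required daily accumulation = 107 / 19.6 = 5.459 DD/day.
T = T_base + 5.459 = 12.5 + 5.459 = 17.959 ≈ 18.0 °C.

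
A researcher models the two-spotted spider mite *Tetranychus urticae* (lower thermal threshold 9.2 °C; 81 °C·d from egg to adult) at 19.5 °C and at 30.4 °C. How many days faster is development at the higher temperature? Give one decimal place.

At 19.5 °C: 81 / (19.5 − 9.2) = 81 / 10.3 = 7.864 d.
At 30.4 °C: 81 / (30.4 − 9.2) = 81 / 21.2 = 3.821 d.
Difference = |7.864 − 3.821| = 4.043 ≈ 4.0 days.

4.0 days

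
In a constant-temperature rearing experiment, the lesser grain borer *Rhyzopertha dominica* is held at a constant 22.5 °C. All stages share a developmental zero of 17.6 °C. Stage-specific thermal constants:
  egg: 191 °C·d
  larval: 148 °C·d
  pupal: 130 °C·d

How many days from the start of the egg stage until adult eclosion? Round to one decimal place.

Daily accumulation at 22.5 °C = 22.5 − 17.6 = 4.9 DD/day.
Total K = 191 + 148 + 130 = 469 DD.
Total duration = 469 / 4.9 = 95.714 ≈ 95.7 days.

95.7 days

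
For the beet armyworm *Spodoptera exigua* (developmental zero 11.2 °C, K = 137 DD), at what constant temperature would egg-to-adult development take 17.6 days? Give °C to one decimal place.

19.0 °C

Required daily accumulation = 137 / 17.6 = 7.784 DD/day.
T = T_base + 7.784 = 11.2 + 7.784 = 18.984 ≈ 19.0 °C.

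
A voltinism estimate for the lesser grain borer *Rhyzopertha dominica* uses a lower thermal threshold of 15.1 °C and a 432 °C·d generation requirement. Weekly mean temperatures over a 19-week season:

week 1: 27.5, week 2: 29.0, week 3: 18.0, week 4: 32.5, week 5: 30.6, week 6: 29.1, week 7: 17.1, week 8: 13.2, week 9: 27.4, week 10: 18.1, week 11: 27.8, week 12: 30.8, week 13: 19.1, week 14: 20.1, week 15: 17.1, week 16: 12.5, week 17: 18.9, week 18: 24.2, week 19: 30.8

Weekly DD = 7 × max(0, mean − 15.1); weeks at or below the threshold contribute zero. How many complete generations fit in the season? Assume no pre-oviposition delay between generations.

Weekly DD (7 × max(0, T̄ − 15.1)): 86.8, 97.3, 20.3, 121.8, 108.5, 98.0, 14.0, 0.0, 86.1, 21.0, 88.9, 109.9, 28.0, 35.0, 14.0, 0.0, 26.6, 63.7, 109.9.
Season total = 1129.8 DD.
Complete generations = ⌊1129.8 / 432⌋ = 2.

2 generations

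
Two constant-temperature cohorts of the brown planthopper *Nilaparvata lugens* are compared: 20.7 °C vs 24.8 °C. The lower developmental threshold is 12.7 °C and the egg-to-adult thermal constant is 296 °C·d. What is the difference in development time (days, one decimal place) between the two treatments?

12.5 days

At 20.7 °C: 296 / (20.7 − 12.7) = 296 / 8.0 = 37.000 d.
At 24.8 °C: 296 / (24.8 − 12.7) = 296 / 12.1 = 24.463 d.
Difference = |37.000 − 24.463| = 12.537 ≈ 12.5 days.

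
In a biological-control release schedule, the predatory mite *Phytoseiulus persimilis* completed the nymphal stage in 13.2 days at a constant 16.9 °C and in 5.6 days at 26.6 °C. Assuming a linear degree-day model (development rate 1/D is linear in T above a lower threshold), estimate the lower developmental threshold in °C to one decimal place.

Under the model K = D·(T − T_b), so D₁·(T₁ − T_b) = D₂·(T₂ − T_b).
13.2·(16.9 − T_b) = 5.6·(26.6 − T_b)
T_b = (13.2·16.9 − 5.6·26.6) / (13.2 − 5.6) = 74.12 / 7.6 = 9.753 °C ≈ 9.8 °C.

9.8 °C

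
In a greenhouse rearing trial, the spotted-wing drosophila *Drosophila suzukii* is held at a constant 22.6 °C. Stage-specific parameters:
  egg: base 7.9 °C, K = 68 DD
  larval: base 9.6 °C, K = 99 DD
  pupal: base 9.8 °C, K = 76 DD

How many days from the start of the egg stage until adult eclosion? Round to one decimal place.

egg: 68 / (22.6 − 7.9) = 68 / 14.7 = 4.626 d.
larval: 99 / (22.6 − 9.6) = 99 / 13.0 = 7.615 d.
pupal: 76 / (22.6 − 9.8) = 76 / 12.8 = 5.938 d.
Sum = 18.179 ≈ 18.2 days.

18.2 days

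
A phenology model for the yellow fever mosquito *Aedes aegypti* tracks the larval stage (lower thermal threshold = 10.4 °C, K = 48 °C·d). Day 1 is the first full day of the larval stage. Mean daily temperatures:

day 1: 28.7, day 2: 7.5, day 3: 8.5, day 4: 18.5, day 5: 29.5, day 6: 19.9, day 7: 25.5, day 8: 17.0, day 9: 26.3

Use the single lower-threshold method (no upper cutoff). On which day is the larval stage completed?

day 6

Daily DD above 10.4 °C: 18.3, 0.0, 0.0, 8.1, 19.1, 9.5, 15.1, 6.6, 15.9.
Cumulative: 18.3, 18.3, 18.3, 26.4, 45.5, 55.0, 70.1, 76.7, 92.6.
The total first reaches 48 DD on day 6.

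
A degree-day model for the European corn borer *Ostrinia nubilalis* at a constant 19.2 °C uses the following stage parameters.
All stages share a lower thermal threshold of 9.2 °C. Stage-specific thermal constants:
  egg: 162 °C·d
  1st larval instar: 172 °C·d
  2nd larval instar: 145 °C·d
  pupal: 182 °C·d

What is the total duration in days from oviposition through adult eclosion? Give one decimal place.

Daily accumulation at 19.2 °C = 19.2 − 9.2 = 10.0 DD/day.
Total K = 162 + 172 + 145 + 182 = 661 DD.
Total duration = 661 / 10.0 = 66.100 ≈ 66.1 days.

66.1 days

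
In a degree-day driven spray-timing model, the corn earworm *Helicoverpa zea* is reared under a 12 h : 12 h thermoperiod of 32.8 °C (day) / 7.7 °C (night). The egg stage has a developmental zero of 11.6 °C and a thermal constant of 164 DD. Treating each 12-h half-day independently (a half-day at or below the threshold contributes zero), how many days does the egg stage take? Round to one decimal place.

15.5 days

Day half: max(0, 32.8 − 11.6) × 0.5 = 21.2 × 0.5 = 10.60 DD.
Night half: max(0, 7.7 − 11.6) × 0.5 = 0.0 × 0.5 = 0.00 DD.
Per 24 h: 10.60 DD/day.
Duration = 164 / 10.60 = 15.472 ≈ 15.5 days.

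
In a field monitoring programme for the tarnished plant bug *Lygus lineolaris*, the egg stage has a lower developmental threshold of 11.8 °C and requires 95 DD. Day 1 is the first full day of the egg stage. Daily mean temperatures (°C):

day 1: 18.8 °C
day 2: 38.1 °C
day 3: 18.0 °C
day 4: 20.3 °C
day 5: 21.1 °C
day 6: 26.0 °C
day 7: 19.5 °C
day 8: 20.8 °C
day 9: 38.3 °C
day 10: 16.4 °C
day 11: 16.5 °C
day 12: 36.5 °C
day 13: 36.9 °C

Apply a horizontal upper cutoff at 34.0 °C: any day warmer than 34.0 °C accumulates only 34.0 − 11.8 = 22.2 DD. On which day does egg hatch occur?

Daily DD above 11.8 °C (capped at 22.2): 7.0, 22.2, 6.2, 8.5, 9.3, 14.2, 7.7, 9.0, 22.2, 4.6, 4.7, 22.2, 22.2.
Cumulative: 7.0, 29.2, 35.4, 43.9, 53.2, 67.4, 75.1, 84.1, 106.3, 110.9, 115.6, 137.8, 160.0.
The total first reaches 95 DD on day 9.

day 9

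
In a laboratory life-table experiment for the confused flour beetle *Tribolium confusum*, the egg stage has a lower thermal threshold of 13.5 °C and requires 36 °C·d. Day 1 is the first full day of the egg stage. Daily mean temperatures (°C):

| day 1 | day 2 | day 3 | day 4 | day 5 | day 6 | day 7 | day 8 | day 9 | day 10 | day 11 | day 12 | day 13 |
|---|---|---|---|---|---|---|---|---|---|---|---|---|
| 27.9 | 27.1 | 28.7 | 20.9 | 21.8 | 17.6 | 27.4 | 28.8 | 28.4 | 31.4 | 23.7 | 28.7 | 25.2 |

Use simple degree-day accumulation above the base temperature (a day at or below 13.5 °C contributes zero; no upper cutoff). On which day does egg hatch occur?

day 3

Daily DD above 13.5 °C: 14.4, 13.6, 15.2, 7.4, 8.3, 4.1, 13.9, 15.3, 14.9, 17.9, 10.2, 15.2, 11.7.
Cumulative: 14.4, 28.0, 43.2, 50.6, 58.9, 63.0, 76.9, 92.2, 107.1, 125.0, 135.2, 150.4, 162.1.
The total first reaches 36 DD on day 3.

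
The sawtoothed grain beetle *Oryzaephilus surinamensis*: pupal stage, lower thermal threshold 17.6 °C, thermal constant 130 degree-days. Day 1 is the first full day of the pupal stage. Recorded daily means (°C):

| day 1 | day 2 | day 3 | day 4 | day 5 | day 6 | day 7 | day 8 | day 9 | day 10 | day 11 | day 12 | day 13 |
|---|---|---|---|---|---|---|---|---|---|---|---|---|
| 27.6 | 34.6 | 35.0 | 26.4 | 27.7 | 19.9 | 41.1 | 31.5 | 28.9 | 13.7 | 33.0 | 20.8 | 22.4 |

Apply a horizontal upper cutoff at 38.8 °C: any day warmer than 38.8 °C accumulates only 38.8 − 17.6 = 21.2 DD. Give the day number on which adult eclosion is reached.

Daily DD above 17.6 °C (capped at 21.2): 10.0, 17.0, 17.4, 8.8, 10.1, 2.3, 21.2, 13.9, 11.3, 0.0, 15.4, 3.2, 4.8.
Cumulative: 10.0, 27.0, 44.4, 53.2, 63.3, 65.6, 86.8, 100.7, 112.0, 112.0, 127.4, 130.6, 135.4.
The total first reaches 130 DD on day 12.

day 12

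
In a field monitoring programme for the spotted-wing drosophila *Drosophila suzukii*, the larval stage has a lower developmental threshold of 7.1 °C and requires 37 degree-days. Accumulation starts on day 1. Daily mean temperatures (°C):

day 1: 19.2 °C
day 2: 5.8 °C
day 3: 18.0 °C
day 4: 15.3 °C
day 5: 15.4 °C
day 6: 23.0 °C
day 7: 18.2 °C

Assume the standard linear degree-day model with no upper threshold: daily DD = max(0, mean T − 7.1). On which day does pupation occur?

day 5

Daily DD above 7.1 °C: 12.1, 0.0, 10.9, 8.2, 8.3, 15.9, 11.1.
Cumulative: 12.1, 12.1, 23.0, 31.2, 39.5, 55.4, 66.5.
The total first reaches 37 DD on day 5.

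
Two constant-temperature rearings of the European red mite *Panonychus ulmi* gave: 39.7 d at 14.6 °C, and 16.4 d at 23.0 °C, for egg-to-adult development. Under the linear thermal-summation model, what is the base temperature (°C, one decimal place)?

8.7 °C

Equal thermal constants: D₁(T₁ − T_b) = D₂(T₂ − T_b).
39.7·(14.6 − T_b) = 16.4·(23.0 − T_b)
T_b = (39.7·14.6 − 16.4·23.0) / (39.7 − 16.4) = 202.42 / 23.3 = 8.688 °C ≈ 8.7 °C.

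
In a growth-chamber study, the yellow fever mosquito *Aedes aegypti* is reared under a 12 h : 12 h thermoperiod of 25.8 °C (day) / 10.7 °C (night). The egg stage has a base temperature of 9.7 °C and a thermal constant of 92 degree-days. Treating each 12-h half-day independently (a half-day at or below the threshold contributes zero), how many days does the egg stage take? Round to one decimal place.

10.8 days

Day half: max(0, 25.8 − 9.7) × 0.5 = 16.1 × 0.5 = 8.05 DD.
Night half: max(0, 10.7 − 9.7) × 0.5 = 1.0 × 0.5 = 0.50 DD.
Per 24 h: 8.55 DD/day.
Duration = 92 / 8.55 = 10.760 ≈ 10.8 days.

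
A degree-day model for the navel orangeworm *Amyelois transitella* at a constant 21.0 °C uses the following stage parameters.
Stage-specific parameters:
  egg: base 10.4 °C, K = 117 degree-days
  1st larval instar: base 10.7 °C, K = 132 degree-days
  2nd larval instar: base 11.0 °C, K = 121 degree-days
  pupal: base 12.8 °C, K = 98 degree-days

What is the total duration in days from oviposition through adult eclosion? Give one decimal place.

egg: 117 / (21.0 − 10.4) = 117 / 10.6 = 11.038 d.
1st larval instar: 132 / (21.0 − 10.7) = 132 / 10.3 = 12.816 d.
2nd larval instar: 121 / (21.0 − 11.0) = 121 / 10.0 = 12.100 d.
pupal: 98 / (21.0 − 12.8) = 98 / 8.2 = 11.951 d.
Sum = 47.904 ≈ 47.9 days.

47.9 days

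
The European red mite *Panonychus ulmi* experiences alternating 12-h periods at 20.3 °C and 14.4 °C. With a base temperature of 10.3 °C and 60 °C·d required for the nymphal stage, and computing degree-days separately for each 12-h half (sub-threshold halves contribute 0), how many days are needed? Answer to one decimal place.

8.5 days

Day half: max(0, 20.3 − 10.3) × 0.5 = 10.0 × 0.5 = 5.00 DD.
Night half: max(0, 14.4 − 10.3) × 0.5 = 4.1 × 0.5 = 2.05 DD.
Per 24 h: 7.05 DD/day.
Duration = 60 / 7.05 = 8.511 ≈ 8.5 days.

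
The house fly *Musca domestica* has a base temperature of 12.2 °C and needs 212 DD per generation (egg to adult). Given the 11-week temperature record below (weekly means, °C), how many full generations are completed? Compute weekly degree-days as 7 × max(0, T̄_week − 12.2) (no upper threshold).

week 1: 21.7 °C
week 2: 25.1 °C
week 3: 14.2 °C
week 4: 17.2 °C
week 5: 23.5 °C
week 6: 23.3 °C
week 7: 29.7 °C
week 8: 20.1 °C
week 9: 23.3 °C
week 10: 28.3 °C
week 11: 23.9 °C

Weekly DD (7 × max(0, T̄ − 12.2)): 66.5, 90.3, 14.0, 35.0, 79.1, 77.7, 122.5, 55.3, 77.7, 112.7, 81.9.
Season total = 812.7 DD.
Complete generations = ⌊812.7 / 212⌋ = 3.

3 generations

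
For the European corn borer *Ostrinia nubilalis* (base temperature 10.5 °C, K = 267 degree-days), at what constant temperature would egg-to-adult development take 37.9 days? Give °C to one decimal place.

17.5 °C

Required daily accumulation = 267 / 37.9 = 7.045 DD/day.
T = T_base + 7.045 = 10.5 + 7.045 = 17.545 ≈ 17.5 °C.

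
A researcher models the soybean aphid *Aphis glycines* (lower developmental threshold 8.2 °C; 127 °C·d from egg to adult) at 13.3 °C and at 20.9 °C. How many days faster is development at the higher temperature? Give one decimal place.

At 13.3 °C: 127 / (13.3 − 8.2) = 127 / 5.1 = 24.902 d.
At 20.9 °C: 127 / (20.9 − 8.2) = 127 / 12.7 = 10.000 d.
Difference = |24.902 − 10.000| = 14.902 ≈ 14.9 days.

14.9 days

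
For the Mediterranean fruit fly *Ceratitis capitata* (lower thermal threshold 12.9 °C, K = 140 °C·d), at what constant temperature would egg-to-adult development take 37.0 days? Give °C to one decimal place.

16.7 °C

Required daily accumulation = 140 / 37.0 = 3.784 DD/day.
T = T_base + 3.784 = 12.9 + 3.784 = 16.684 ≈ 16.7 °C.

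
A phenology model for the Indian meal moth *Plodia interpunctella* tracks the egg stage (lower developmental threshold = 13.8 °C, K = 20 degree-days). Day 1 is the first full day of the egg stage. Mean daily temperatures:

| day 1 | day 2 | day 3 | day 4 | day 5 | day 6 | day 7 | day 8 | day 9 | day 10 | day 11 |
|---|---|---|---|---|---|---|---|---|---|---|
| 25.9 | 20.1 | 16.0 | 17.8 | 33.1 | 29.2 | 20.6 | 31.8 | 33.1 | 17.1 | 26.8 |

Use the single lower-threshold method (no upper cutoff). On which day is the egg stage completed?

day 3

Daily DD above 13.8 °C: 12.1, 6.3, 2.2, 4.0, 19.3, 15.4, 6.8, 18.0, 19.3, 3.3, 13.0.
Cumulative: 12.1, 18.4, 20.6, 24.6, 43.9, 59.3, 66.1, 84.1, 103.4, 106.7, 119.7.
The total first reaches 20 DD on day 3.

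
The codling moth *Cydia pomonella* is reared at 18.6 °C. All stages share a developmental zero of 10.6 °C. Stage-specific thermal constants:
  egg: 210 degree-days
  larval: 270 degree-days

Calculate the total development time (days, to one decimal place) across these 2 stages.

Daily accumulation at 18.6 °C = 18.6 − 10.6 = 8.0 DD/day.
Total K = 210 + 270 = 480 DD.
Total duration = 480 / 8.0 = 60.000 ≈ 60.0 days.

60.0 days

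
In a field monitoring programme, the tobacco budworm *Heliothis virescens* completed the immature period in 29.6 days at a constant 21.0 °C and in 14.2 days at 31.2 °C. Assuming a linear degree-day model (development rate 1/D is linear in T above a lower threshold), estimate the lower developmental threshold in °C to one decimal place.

Equal thermal constants: D₁(T₁ − T_b) = D₂(T₂ − T_b).
29.6·(21.0 − T_b) = 14.2·(31.2 − T_b)
T_b = (29.6·21.0 − 14.2·31.2) / (29.6 − 14.2) = 178.56 / 15.4 = 11.595 °C ≈ 11.6 °C.

11.6 °C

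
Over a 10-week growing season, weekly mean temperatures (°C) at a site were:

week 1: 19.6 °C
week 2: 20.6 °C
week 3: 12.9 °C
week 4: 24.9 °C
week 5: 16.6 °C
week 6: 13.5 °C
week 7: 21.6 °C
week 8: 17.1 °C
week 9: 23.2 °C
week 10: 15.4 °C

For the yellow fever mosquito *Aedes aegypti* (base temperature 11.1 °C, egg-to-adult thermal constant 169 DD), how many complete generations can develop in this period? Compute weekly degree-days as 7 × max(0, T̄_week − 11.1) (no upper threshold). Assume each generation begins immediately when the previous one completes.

Weekly DD (7 × max(0, T̄ − 11.1)): 59.5, 66.5, 12.6, 96.6, 38.5, 16.8, 73.5, 42.0, 84.7, 30.1.
Season total = 520.8 DD.
Complete generations = ⌊520.8 / 169⌋ = 3.

3 generations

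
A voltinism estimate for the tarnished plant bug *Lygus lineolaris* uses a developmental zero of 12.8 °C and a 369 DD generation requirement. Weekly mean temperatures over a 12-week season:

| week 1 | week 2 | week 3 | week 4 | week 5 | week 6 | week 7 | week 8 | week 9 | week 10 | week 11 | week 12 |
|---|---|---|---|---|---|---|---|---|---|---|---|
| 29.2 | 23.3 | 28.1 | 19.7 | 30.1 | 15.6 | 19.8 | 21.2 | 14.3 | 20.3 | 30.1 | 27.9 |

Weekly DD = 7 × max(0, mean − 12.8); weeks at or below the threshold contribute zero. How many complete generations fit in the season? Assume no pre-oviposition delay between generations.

Weekly DD (7 × max(0, T̄ − 12.8)): 114.8, 73.5, 107.1, 48.3, 121.1, 19.6, 49.0, 58.8, 10.5, 52.5, 121.1, 105.7.
Season total = 882.0 DD.
Complete generations = ⌊882.0 / 369⌋ = 2.

2 generations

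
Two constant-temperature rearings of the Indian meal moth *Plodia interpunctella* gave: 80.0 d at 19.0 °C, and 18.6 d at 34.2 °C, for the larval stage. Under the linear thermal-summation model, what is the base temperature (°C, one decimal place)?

14.4 °C

Linear rate model ⇒ the product D·(T − T_b) is constant across temperatures.
80.0·(19.0 − T_b) = 18.6·(34.2 − T_b)
T_b = (80.0·19.0 − 18.6·34.2) / (80.0 − 18.6) = 883.88 / 61.4 = 14.395 °C ≈ 14.4 °C.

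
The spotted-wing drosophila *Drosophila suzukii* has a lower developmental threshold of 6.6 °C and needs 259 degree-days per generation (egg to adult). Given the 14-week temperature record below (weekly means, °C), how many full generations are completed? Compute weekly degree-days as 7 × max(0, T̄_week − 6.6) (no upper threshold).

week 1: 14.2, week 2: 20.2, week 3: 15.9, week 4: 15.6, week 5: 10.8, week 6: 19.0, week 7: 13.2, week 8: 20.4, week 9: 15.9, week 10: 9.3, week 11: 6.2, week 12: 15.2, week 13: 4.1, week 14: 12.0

2 generations

Weekly DD (7 × max(0, T̄ − 6.6)): 53.2, 95.2, 65.1, 63.0, 29.4, 86.8, 46.2, 96.6, 65.1, 18.9, 0.0, 60.2, 0.0, 37.8.
Season total = 717.5 DD.
Complete generations = ⌊717.5 / 259⌋ = 2.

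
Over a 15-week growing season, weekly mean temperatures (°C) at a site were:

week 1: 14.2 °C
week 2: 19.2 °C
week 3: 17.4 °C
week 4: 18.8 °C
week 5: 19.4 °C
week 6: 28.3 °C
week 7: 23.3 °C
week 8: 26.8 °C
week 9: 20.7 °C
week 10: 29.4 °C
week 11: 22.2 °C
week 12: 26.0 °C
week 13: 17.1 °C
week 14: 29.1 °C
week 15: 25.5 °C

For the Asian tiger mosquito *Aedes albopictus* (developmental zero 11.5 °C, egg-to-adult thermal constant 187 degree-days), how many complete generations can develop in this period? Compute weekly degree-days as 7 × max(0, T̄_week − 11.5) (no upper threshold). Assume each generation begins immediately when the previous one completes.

Weekly DD (7 × max(0, T̄ − 11.5)): 18.9, 53.9, 41.3, 51.1, 55.3, 117.6, 82.6, 107.1, 64.4, 125.3, 74.9, 101.5, 39.2, 123.2, 98.0.
Season total = 1154.3 DD.
Complete generations = ⌊1154.3 / 187⌋ = 6.

6 generations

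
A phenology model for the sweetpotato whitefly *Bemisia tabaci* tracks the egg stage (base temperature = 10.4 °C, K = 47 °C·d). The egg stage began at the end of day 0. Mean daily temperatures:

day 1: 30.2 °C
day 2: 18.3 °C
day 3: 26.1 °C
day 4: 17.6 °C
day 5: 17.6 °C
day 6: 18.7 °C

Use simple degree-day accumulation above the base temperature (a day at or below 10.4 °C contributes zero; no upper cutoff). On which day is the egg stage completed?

day 4

Daily DD above 10.4 °C: 19.8, 7.9, 15.7, 7.2, 7.2, 8.3.
Cumulative: 19.8, 27.7, 43.4, 50.6, 57.8, 66.1.
The total first reaches 47 DD on day 4.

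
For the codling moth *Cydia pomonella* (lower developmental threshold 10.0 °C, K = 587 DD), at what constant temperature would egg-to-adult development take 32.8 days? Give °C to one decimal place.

Required daily accumulation = 587 / 32.8 = 17.896 DD/day.
T = T_base + 17.896 = 10.0 + 17.896 = 27.896 ≈ 27.9 °C.

27.9 °C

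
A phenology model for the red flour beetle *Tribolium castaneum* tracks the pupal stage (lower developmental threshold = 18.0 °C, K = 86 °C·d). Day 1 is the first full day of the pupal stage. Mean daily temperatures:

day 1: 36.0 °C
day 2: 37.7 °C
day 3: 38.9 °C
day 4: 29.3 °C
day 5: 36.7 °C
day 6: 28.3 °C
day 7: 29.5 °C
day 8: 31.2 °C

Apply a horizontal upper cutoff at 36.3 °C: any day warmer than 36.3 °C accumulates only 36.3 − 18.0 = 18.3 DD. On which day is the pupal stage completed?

Daily DD above 18.0 °C (capped at 18.3): 18.0, 18.3, 18.3, 11.3, 18.3, 10.3, 11.5, 13.2.
Cumulative: 18.0, 36.3, 54.6, 65.9, 84.2, 94.5, 106.0, 119.2.
The total first reaches 86 DD on day 6.

day 6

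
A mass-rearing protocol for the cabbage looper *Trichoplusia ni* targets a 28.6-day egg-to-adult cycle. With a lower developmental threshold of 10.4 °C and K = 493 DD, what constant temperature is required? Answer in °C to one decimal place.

Required daily accumulation = 493 / 28.6 = 17.238 DD/day.
T = T_base + 17.238 = 10.4 + 17.238 = 27.638 ≈ 27.6 °C.

27.6 °C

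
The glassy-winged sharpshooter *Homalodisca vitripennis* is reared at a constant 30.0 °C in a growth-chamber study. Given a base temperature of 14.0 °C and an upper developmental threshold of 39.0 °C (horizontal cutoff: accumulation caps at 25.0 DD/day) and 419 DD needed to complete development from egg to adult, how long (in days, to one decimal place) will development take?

26.2 days

Daily accumulation = 30.0 − 14.0 = 16.0 DD/day.
Duration = 419 / 16.0 = 26.188 ≈ 26.2 days.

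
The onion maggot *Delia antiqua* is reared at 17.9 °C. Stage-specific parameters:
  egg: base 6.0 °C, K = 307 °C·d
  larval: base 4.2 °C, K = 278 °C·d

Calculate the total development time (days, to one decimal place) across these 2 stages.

egg: 307 / (17.9 − 6.0) = 307 / 11.9 = 25.798 d.
larval: 278 / (17.9 − 4.2) = 278 / 13.7 = 20.292 d.
Sum = 46.090 ≈ 46.1 days.

46.1 days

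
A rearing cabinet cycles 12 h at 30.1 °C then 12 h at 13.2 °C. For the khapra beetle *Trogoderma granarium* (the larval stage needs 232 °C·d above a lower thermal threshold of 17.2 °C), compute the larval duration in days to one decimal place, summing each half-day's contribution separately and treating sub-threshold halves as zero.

36.0 days

Day half: max(0, 30.1 − 17.2) × 0.5 = 12.9 × 0.5 = 6.45 DD.
Night half: max(0, 13.2 − 17.2) × 0.5 = 0.0 × 0.5 = 0.00 DD.
Per 24 h: 6.45 DD/day.
Duration = 232 / 6.45 = 35.969 ≈ 36.0 days.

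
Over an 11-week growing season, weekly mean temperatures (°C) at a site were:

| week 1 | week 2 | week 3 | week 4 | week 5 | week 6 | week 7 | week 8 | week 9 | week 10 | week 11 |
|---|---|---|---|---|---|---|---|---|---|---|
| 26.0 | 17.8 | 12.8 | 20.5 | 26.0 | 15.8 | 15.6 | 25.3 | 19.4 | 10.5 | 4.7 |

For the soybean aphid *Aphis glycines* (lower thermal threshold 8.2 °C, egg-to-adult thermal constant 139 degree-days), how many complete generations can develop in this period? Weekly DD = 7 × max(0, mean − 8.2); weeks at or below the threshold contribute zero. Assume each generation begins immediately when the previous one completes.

5 generations

Weekly DD (7 × max(0, T̄ − 8.2)): 124.6, 67.2, 32.2, 86.1, 124.6, 53.2, 51.8, 119.7, 78.4, 16.1, 0.0.
Season total = 753.9 DD.
Complete generations = ⌊753.9 / 139⌋ = 5.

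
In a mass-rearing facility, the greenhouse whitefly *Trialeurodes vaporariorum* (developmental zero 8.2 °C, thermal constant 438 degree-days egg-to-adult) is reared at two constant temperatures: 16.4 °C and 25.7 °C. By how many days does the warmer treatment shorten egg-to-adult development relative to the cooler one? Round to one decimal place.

At 16.4 °C: 438 / (16.4 − 8.2) = 438 / 8.2 = 53.415 d.
At 25.7 °C: 438 / (25.7 − 8.2) = 438 / 17.5 = 25.029 d.
Difference = |53.415 − 25.029| = 28.386 ≈ 28.4 days.

28.4 days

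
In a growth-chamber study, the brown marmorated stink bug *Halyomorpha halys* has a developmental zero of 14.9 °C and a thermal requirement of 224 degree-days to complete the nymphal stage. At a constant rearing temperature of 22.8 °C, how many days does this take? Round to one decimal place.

28.4 days

Daily accumulation = 22.8 − 14.9 = 7.9 DD/day.
Duration = 224 / 7.9 = 28.354 ≈ 28.4 days.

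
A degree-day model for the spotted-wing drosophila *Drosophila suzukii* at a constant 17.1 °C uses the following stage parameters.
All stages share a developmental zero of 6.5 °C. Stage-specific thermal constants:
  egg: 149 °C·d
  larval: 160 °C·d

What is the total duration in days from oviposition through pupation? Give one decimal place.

29.2 days

Daily accumulation at 17.1 °C = 17.1 − 6.5 = 10.6 DD/day.
Total K = 149 + 160 = 309 DD.
Total duration = 309 / 10.6 = 29.151 ≈ 29.2 days.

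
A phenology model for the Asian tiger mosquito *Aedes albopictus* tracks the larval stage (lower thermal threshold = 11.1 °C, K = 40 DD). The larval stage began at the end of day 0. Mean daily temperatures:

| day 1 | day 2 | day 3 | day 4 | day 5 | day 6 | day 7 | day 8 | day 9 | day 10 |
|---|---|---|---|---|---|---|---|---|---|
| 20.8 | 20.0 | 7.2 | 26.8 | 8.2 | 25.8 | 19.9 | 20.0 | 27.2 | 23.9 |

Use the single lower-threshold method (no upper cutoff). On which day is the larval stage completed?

Daily DD above 11.1 °C: 9.7, 8.9, 0.0, 15.7, 0.0, 14.7, 8.8, 8.9, 16.1, 12.8.
Cumulative: 9.7, 18.6, 18.6, 34.3, 34.3, 49.0, 57.8, 66.7, 82.8, 95.6.
The total first reaches 40 DD on day 6.

day 6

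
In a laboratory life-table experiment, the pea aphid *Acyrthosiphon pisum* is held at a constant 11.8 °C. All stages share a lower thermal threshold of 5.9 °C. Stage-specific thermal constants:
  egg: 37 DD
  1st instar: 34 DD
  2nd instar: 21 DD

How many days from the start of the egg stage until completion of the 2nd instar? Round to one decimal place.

Daily accumulation at 11.8 °C = 11.8 − 5.9 = 5.9 DD/day.
Total K = 37 + 34 + 21 = 92 DD.
Total duration = 92 / 5.9 = 15.593 ≈ 15.6 days.

15.6 days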